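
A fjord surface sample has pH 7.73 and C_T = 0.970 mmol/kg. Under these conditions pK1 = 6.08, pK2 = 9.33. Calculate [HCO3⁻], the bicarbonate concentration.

[HCO3⁻] = 0.926 mmol/kg

α₁ = 1 / (1 + [H⁺]/K1 + K2/[H⁺]) = 1 / (1 + 10^-1.65 + 10^-1.60)
   = 1 / (1 + 0.022387 + 0.025119) = 1/1.0475 = 0.9546
[HCO3⁻] = α₁ × DIC = 0.9546 × 0.970 = 0.926 mmol/kg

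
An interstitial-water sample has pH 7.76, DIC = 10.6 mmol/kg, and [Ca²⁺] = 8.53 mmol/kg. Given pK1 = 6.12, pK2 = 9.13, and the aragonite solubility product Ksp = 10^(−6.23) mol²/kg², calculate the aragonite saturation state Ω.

Ω = 6.15

α₂ = 1 / (1 + [H⁺]/K2 + [H⁺]²/(K1K2)) = 1 / (1 + 10^+1.37 + 10^-0.27)
   = 1 / (1 + 23.442 + 0.53703) = 1/24.979 = 0.04003
[CO3²⁻] = α₂ × DIC = 0.04003 × 10.6 = 0.4244 mmol/kg
Ksp = 10^(−6.23) = 5.888×10^-7
Ω = [Ca²⁺][CO3²⁻]/Ksp = (8.53×10^-3)(4.244×10^-4) / 5.888×10^-7 = 6.15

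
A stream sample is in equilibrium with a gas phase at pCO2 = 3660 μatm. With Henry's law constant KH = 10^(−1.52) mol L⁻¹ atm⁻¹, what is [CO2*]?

KH = 10^(−1.52) = 3.020×10^-2 mol L⁻¹ atm⁻¹
[CO2*] = KH · pCO2 = 3.020×10^-2 × 3660×10^-6 atm = 1.11×10^-4 mol/L

[CO2*] = 111 μmol/L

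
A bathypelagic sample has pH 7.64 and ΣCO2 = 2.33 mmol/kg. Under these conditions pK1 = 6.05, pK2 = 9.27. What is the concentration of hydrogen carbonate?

α₁ = 1 / (1 + [H⁺]/K1 + K2/[H⁺]) = 1 / (1 + 10^-1.59 + 10^-1.63)
   = 1 / (1 + 0.025704 + 0.023442) = 1/1.0491 = 0.9532
[HCO3⁻] = α₁ × DIC = 0.9532 × 2.33 = 2.22 mmol/kg

[HCO3⁻] = 2.22 mmol/kg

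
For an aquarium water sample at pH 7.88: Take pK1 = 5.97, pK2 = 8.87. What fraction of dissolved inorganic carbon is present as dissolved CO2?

α₀ = 0.0110

α₀ = 1 / (1 + K1/[H⁺] + K1K2/[H⁺]²) = 1 / (1 + 10^+1.91 + 10^+0.92)
   = 1 / (1 + 81.283 + 8.3176) = 1/90.601 = 0.01104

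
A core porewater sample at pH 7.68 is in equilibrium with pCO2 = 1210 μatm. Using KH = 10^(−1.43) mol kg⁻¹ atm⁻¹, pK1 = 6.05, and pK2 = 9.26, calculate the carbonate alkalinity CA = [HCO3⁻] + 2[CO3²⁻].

CA = 2.02 mmol/kg

[CO2*] = KH · pCO2 = 10^(−1.43) × 1210×10^-6 = 4.496×10^-5 mol/kg
α₀ = 1/(1 + K1/[H⁺] + K1K2/[H⁺]²) = 1/(1 + 10^+1.63 + 10^+0.05) = 0.02233
DIC = [CO2*]/α₀ = 4.496×10^-5 / 0.02233 = 2.013 mmol/kg
CA = (α₁ + 2α₂)·DIC = (0.9526 + 2×0.02506) × 2.013 = 2.02 mmol/kg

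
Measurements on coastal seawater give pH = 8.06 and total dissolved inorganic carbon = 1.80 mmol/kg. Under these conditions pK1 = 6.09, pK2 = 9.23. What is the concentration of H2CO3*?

[CO2*] = 17.9 μmol/kg

α₀ = 1 / (1 + K1/[H⁺] + K1K2/[H⁺]²) = 1 / (1 + 10^+1.97 + 10^+0.80)
   = 1 / (1 + 93.325 + 6.3096) = 1/100.64 = 0.009937
[CO2*] = α₀ × DIC = 0.009937 × 1.80 = 0.0179 mmol/kg = 17.9 μmol/kg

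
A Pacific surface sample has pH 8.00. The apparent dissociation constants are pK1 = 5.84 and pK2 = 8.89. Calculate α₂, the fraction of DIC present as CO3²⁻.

α₂ = 1 / (1 + [H⁺]/K2 + [H⁺]²/(K1K2)) = 1 / (1 + 10^+0.89 + 10^-1.27)
   = 1 / (1 + 7.7625 + 0.053703) = 1/8.8162 = 0.1134

α₂ = 0.113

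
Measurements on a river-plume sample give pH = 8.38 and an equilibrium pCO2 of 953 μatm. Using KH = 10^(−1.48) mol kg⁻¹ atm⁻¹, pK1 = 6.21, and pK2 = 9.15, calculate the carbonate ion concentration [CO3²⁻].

[CO3²⁻] = 0.793 mmol/kg

[CO2*] = KH · pCO2 = 10^(−1.48) × 953×10^-6 = 3.156×10^-5 mol/kg
α₀ = 1/(1 + K1/[H⁺] + K1K2/[H⁺]²) = 1/(1 + 10^+2.17 + 10^+1.40) = 0.005746
DIC = [CO2*]/α₀ = 3.156×10^-5 / 0.005746 = 5.492 mmol/kg
[CO3²⁻] = α₂·DIC; α₂ = 0.1443, so [CO3²⁻] = 0.1443 × 5.492 = 0.793 mmol/kg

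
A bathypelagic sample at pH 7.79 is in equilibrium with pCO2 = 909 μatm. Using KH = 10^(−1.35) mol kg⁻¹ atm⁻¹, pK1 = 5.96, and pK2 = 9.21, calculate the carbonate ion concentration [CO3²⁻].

[CO2*] = KH · pCO2 = 10^(−1.35) × 909×10^-6 = 4.060×10^-5 mol/kg
α₀ = 1/(1 + K1/[H⁺] + K1K2/[H⁺]²) = 1/(1 + 10^+1.83 + 10^+0.41) = 0.01405
DIC = [CO2*]/α₀ = 4.060×10^-5 / 0.01405 = 2.890 mmol/kg
[CO3²⁻] = α₂·DIC; α₂ = 0.03611, so [CO3²⁻] = 0.03611 × 2.890 = 0.104 mmol/kg

[CO3²⁻] = 0.104 mmol/kg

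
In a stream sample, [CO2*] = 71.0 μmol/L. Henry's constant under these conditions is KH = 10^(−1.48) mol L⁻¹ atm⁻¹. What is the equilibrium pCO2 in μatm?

pCO2 = 2140 μatm

KH = 10^(−1.48) = 3.311×10^-2 mol L⁻¹ atm⁻¹
pCO2 = [CO2*]/KH = 71.0×10^-6 / 3.311×10^-2 = 2.14×10^-3 atm = 2140 μatm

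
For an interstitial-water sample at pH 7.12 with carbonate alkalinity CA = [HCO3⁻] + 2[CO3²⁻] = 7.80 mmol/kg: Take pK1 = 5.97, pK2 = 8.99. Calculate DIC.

DIC = 8.24 mmol/kg

CA = [HCO3⁻] + 2[CO3²⁻] = (α₁ + 2α₂)·DIC
At pH 7.12: [H⁺]/K1 = 10^-1.15 = 0.070795, K2/[H⁺] = 10^-1.87 = 0.013490
α₁ = 1/(1 + 0.070795 + 0.013490) = 1/1.0843 = 0.9223; α₂ = α₁·K2/[H⁺] = 0.01244
α₁ + 2α₂ = 0.9471
DIC = CA / (α₁ + 2α₂) = 7.80 / 0.9471 = 8.24 mmol/kg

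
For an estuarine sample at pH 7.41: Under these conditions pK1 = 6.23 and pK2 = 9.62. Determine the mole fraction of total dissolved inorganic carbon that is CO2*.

α₀ = 1 / (1 + K1/[H⁺] + K1K2/[H⁺]²) = 1 / (1 + 10^+1.18 + 10^-1.03)
   = 1 / (1 + 15.136 + 0.093325) = 1/16.229 = 0.06162

α₀ = 0.0616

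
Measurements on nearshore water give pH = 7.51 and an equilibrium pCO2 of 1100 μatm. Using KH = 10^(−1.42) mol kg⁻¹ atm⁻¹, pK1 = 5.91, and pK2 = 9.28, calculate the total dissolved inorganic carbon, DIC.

DIC = 1.74 mmol/kg

[CO2*] = KH · pCO2 = 10^(−1.42) × 1100×10^-6 = 4.182×10^-5 mol/kg
α₀ = 1/(1 + K1/[H⁺] + K1K2/[H⁺]²) = 1/(1 + 10^+1.60 + 10^-0.17) = 0.02410
DIC = [CO2*]/α₀ = 4.182×10^-5 / 0.02410 = 1.74 mmol/kg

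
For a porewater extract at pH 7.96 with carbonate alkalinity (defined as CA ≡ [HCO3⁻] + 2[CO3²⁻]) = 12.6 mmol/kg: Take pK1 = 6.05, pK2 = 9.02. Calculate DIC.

CA = [HCO3⁻] + 2[CO3²⁻] = (α₁ + 2α₂)·DIC
At pH 7.96: [H⁺]/K1 = 10^-1.91 = 0.012303, K2/[H⁺] = 10^-1.06 = 0.087096
α₁ = 1/(1 + 0.012303 + 0.087096) = 1/1.0994 = 0.9096; α₂ = α₁·K2/[H⁺] = 0.07922
α₁ + 2α₂ = 1.0680
DIC = CA / (α₁ + 2α₂) = 12.6 / 1.0680 = 11.8 mmol/kg

DIC = 11.8 mmol/kg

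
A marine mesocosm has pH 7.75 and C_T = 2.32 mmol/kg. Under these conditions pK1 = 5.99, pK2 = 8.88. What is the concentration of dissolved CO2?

α₀ = 1 / (1 + K1/[H⁺] + K1K2/[H⁺]²) = 1 / (1 + 10^+1.76 + 10^+0.63)
   = 1 / (1 + 57.544 + 4.2658) = 1/62.810 = 0.01592
[CO2*] = α₀ × DIC = 0.01592 × 2.32 = 0.0369 mmol/kg

[CO2*] = 0.0369 mmol/kg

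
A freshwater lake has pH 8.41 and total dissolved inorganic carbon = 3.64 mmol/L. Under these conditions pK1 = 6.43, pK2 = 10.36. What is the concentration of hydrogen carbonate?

[HCO3⁻] = 3.56 mmol/L

α₁ = 1 / (1 + [H⁺]/K1 + K2/[H⁺]) = 1 / (1 + 10^-1.98 + 10^-1.95)
   = 1 / (1 + 0.010471 + 0.011220) = 1/1.0217 = 0.9788
[HCO3⁻] = α₁ × DIC = 0.9788 × 3.64 = 3.56 mmol/L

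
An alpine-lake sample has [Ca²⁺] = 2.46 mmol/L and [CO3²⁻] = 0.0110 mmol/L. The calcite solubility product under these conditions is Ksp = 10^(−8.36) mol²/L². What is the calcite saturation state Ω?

Ω = 6.20

Ksp = 10^(−8.36) = 4.365×10^-9
Ω = [Ca²⁺][CO3²⁻]/Ksp = (2.46×10^-3)(0.0110×10^-3) / 4.365×10^-9 = 6.20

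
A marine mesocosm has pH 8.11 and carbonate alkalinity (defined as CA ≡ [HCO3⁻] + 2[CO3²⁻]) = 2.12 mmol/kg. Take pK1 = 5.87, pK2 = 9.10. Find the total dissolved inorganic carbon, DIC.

DIC = 1.95 mmol/kg

CA = [HCO3⁻] + 2[CO3²⁻] = (α₁ + 2α₂)·DIC
At pH 8.11: [H⁺]/K1 = 10^-2.24 = 0.0057544, K2/[H⁺] = 10^-0.99 = 0.10233
α₁ = 1/(1 + 0.0057544 + 0.10233) = 1/1.1081 = 0.9025; α₂ = α₁·K2/[H⁺] = 0.09235
α₁ + 2α₂ = 1.0872
DIC = CA / (α₁ + 2α₂) = 2.12 / 1.0872 = 1.95 mmol/kg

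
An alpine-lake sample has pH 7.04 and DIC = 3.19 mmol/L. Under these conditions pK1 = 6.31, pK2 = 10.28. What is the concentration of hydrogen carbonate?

[HCO3⁻] = 2.69 mmol/L

α₁ = 1 / (1 + [H⁺]/K1 + K2/[H⁺]) = 1 / (1 + 10^-0.73 + 10^-3.24)
   = 1 / (1 + 0.18621 + 0.00057544) = 1/1.1868 = 0.8426
[HCO3⁻] = α₁ × DIC = 0.8426 × 3.19 = 2.69 mmol/L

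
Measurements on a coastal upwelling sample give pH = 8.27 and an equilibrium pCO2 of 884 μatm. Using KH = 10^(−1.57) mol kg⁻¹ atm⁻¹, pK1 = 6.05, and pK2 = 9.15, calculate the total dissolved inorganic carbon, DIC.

DIC = 4.49 mmol/kg

[CO2*] = KH · pCO2 = 10^(−1.57) × 884×10^-6 = 2.379×10^-5 mol/kg
α₀ = 1/(1 + K1/[H⁺] + K1K2/[H⁺]²) = 1/(1 + 10^+2.22 + 10^+1.34) = 0.005296
DIC = [CO2*]/α₀ = 2.379×10^-5 / 0.005296 = 4.49 mmol/kg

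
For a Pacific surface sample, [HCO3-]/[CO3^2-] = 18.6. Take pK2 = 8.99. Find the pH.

pH = 7.72

From K2 = [H⁺][CO3^2-]/[HCO3-]:  pH = pK2 − log₁₀([HCO3-]/[CO3^2-])
log₁₀(18.6) = +1.270
pH = 8.99 − (+1.270) = 7.72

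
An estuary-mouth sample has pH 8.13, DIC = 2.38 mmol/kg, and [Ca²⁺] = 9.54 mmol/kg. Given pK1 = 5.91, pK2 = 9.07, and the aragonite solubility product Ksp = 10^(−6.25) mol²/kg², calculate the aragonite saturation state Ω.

Ω = 4.14

α₂ = 1 / (1 + [H⁺]/K2 + [H⁺]²/(K1K2)) = 1 / (1 + 10^+0.94 + 10^-1.28)
   = 1 / (1 + 8.7096 + 0.052481) = 1/9.7621 = 0.1024
[CO3²⁻] = α₂ × DIC = 0.1024 × 2.38 = 0.2438 mmol/kg
Ksp = 10^(−6.25) = 5.623×10^-7
Ω = [Ca²⁺][CO3²⁻]/Ksp = (9.54×10^-3)(2.438×10^-4) / 5.623×10^-7 = 4.14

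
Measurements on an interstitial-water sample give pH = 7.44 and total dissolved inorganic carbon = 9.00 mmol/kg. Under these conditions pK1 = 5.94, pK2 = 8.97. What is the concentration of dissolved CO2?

α₀ = 1 / (1 + K1/[H⁺] + K1K2/[H⁺]²) = 1 / (1 + 10^+1.50 + 10^-0.03)
   = 1 / (1 + 31.623 + 0.93325) = 1/33.556 = 0.02980
[CO2*] = α₀ × DIC = 0.02980 × 9.00 = 0.268 mmol/kg

[CO2*] = 0.268 mmol/kg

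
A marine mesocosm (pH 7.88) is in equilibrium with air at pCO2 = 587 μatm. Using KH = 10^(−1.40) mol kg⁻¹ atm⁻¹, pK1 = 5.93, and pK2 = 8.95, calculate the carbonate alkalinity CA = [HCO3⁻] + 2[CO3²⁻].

CA = 2.44 mmol/kg

[CO2*] = KH · pCO2 = 10^(−1.40) × 587×10^-6 = 2.337×10^-5 mol/kg
α₀ = 1/(1 + K1/[H⁺] + K1K2/[H⁺]²) = 1/(1 + 10^+1.95 + 10^+0.88) = 0.01023
DIC = [CO2*]/α₀ = 2.337×10^-5 / 0.01023 = 2.283 mmol/kg
CA = (α₁ + 2α₂)·DIC = (0.9121 + 2×0.07763) × 2.283 = 2.44 mmol/kg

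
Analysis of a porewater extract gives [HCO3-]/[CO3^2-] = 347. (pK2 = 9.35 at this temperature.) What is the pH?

pH = 6.81

From K2 = [H⁺][CO3^2-]/[HCO3-]:  pH = pK2 − log₁₀([HCO3-]/[CO3^2-])
log₁₀(347) = +2.540
pH = 9.35 − (+2.540) = 6.81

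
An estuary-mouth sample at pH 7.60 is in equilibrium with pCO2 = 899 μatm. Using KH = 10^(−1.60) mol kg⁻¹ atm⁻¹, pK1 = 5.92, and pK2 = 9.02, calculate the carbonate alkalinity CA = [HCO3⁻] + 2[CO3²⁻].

[CO2*] = KH · pCO2 = 10^(−1.60) × 899×10^-6 = 2.258×10^-5 mol/kg
α₀ = 1/(1 + K1/[H⁺] + K1K2/[H⁺]²) = 1/(1 + 10^+1.68 + 10^+0.26) = 0.01973
DIC = [CO2*]/α₀ = 2.258×10^-5 / 0.01973 = 1.145 mmol/kg
CA = (α₁ + 2α₂)·DIC = (0.9444 + 2×0.03590) × 1.145 = 1.16 mmol/kg

CA = 1.16 mmol/kg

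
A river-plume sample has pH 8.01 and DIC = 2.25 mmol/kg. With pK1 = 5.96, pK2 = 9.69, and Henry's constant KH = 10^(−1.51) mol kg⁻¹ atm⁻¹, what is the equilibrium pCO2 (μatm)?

α₀ = 1 / (1 + K1/[H⁺] + K1K2/[H⁺]²) = 1 / (1 + 10^+2.05 + 10^+0.37)
   = 1 / (1 + 112.20 + 2.3442) = 1/115.55 = 0.008655
[CO2*] = α₀ × DIC = 0.008655 × 2.25 = 0.01947 mmol/kg = 19.47 μmol/kg
pCO2 = [CO2*]/KH = 1.947×10^-5 / 3.090×10^-2 = 630 μatm

pCO2 = 630 μatm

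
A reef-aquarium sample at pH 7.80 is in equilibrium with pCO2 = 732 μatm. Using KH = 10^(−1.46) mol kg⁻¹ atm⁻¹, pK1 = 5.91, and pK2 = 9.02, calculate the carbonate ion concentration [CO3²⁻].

[CO3²⁻] = 0.119 mmol/kg

[CO2*] = KH · pCO2 = 10^(−1.46) × 732×10^-6 = 2.538×10^-5 mol/kg
α₀ = 1/(1 + K1/[H⁺] + K1K2/[H⁺]²) = 1/(1 + 10^+1.89 + 10^+0.67) = 0.01200
DIC = [CO2*]/α₀ = 2.538×10^-5 / 0.01200 = 2.114 mmol/kg
[CO3²⁻] = α₂·DIC; α₂ = 0.05615, so [CO3²⁻] = 0.05615 × 2.114 = 0.119 mmol/kg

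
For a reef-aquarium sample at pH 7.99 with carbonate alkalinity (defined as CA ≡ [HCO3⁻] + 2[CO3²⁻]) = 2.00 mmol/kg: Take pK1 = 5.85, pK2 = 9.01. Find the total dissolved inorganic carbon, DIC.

DIC = 1.85 mmol/kg

CA = [HCO3⁻] + 2[CO3²⁻] = (α₁ + 2α₂)·DIC
At pH 7.99: [H⁺]/K1 = 10^-2.14 = 0.0072444, K2/[H⁺] = 10^-1.02 = 0.095499
α₁ = 1/(1 + 0.0072444 + 0.095499) = 1/1.1027 = 0.9068; α₂ = α₁·K2/[H⁺] = 0.08660
α₁ + 2α₂ = 1.0800
DIC = CA / (α₁ + 2α₂) = 2.00 / 1.0800 = 1.85 mmol/kg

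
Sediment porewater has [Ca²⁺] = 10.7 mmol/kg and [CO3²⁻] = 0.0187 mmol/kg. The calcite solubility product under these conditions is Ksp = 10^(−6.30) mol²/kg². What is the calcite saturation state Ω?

Ksp = 10^(−6.30) = 5.012×10^-7
Ω = [Ca²⁺][CO3²⁻]/Ksp = (10.7×10^-3)(0.0187×10^-3) / 5.012×10^-7 = 0.399

Ω = 0.399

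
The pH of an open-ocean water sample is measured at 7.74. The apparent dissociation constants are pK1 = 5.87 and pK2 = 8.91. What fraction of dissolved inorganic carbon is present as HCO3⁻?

α₁ = 1 / (1 + [H⁺]/K1 + K2/[H⁺]) = 1 / (1 + 10^-1.87 + 10^-1.17)
   = 1 / (1 + 0.013490 + 0.067608) = 1/1.0811 = 0.9250

α₁ = 0.925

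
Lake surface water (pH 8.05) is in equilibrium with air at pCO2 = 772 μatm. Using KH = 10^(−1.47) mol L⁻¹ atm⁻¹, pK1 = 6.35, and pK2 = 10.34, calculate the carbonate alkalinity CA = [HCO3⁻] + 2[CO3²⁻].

[CO2*] = KH · pCO2 = 10^(−1.47) × 772×10^-6 = 2.616×10^-5 mol/L
α₀ = 1/(1 + K1/[H⁺] + K1K2/[H⁺]²) = 1/(1 + 10^+1.70 + 10^-0.59) = 0.01946
DIC = [CO2*]/α₀ = 2.616×10^-5 / 0.01946 = 1.344 mmol/L
CA = (α₁ + 2α₂)·DIC = (0.9755 + 2×0.005003) × 1.344 = 1.32 mmol/L

CA = 1.32 mmol/L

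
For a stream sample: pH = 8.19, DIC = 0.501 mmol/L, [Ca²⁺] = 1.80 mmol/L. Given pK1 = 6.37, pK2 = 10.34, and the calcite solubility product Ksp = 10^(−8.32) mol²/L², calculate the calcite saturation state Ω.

Ω = 1.30

α₂ = 1 / (1 + [H⁺]/K2 + [H⁺]²/(K1K2)) = 1 / (1 + 10^+2.15 + 10^+0.33)
   = 1 / (1 + 141.25 + 2.1380) = 1/144.39 = 0.006926
[CO3²⁻] = α₂ × DIC = 0.006926 × 0.501 = 0.003470 mmol/L = 3.470 μmol/L
Ksp = 10^(−8.32) = 4.786×10^-9
Ω = [Ca²⁺][CO3²⁻]/Ksp = (1.80×10^-3)(3.470×10^-6) / 4.786×10^-9 = 1.30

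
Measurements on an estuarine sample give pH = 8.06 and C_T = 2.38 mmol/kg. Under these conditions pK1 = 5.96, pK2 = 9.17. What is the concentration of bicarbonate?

[HCO3⁻] = 2.19 mmol/kg

α₁ = 1 / (1 + [H⁺]/K1 + K2/[H⁺]) = 1 / (1 + 10^-2.10 + 10^-1.11)
   = 1 / (1 + 0.0079433 + 0.077625) = 1/1.0856 = 0.9212
[HCO3⁻] = α₁ × DIC = 0.9212 × 2.38 = 2.19 mmol/kg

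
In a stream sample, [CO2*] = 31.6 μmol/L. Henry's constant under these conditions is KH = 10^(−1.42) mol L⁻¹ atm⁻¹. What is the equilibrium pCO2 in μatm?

KH = 10^(−1.42) = 3.802×10^-2 mol L⁻¹ atm⁻¹
pCO2 = [CO2*]/KH = 31.6×10^-6 / 3.802×10^-2 = 8.31×10^-4 atm = 831 μatm

pCO2 = 831 μatm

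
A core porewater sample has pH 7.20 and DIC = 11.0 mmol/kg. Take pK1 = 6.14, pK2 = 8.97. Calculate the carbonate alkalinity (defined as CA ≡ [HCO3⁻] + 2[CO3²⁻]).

CA = [HCO3⁻] + 2[CO3²⁻] = (α₁ + 2α₂)·DIC
At pH 7.20: [H⁺]/K1 = 10^-1.06 = 0.087096, K2/[H⁺] = 10^-1.77 = 0.016982
α₁ = 1/(1 + 0.087096 + 0.016982) = 1/1.1041 = 0.9057; α₂ = α₁·K2/[H⁺] = 0.01538
α₁ + 2α₂ = 0.9365
CA = 0.9365 × 11.0 = 10.3 mmol/kg

CA = 10.3 mmol/kg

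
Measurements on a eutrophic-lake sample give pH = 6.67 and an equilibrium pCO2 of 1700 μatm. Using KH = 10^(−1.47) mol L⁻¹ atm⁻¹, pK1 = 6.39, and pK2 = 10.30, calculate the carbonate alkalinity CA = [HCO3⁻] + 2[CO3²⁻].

CA = 0.110 mmol/L

[CO2*] = KH · pCO2 = 10^(−1.47) × 1700×10^-6 = 5.760×10^-5 mol/L
α₀ = 1/(1 + K1/[H⁺] + K1K2/[H⁺]²) = 1/(1 + 10^+0.28 + 10^-3.35) = 0.3441
DIC = [CO2*]/α₀ = 5.760×10^-5 / 0.3441 = 0.1674 mmol/L
CA = (α₁ + 2α₂)·DIC = (0.6557 + 2×0.0001537) × 0.1674 = 0.110 mmol/L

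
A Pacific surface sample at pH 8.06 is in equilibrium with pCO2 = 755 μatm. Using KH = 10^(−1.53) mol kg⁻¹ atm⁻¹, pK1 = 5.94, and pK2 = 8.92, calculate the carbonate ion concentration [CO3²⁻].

[CO2*] = KH · pCO2 = 10^(−1.53) × 755×10^-6 = 2.228×10^-5 mol/kg
α₀ = 1/(1 + K1/[H⁺] + K1K2/[H⁺]²) = 1/(1 + 10^+2.12 + 10^+1.26) = 0.006622
DIC = [CO2*]/α₀ = 2.228×10^-5 / 0.006622 = 3.365 mmol/kg
[CO3²⁻] = α₂·DIC; α₂ = 0.1205, so [CO3²⁻] = 0.1205 × 3.365 = 0.405 mmol/kg

[CO3²⁻] = 0.405 mmol/kg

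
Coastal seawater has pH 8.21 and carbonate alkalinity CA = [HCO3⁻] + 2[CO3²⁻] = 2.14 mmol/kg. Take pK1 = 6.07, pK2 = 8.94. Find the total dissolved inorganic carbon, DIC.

DIC = 1.86 mmol/kg

CA = [HCO3⁻] + 2[CO3²⁻] = (α₁ + 2α₂)·DIC
At pH 8.21: [H⁺]/K1 = 10^-2.14 = 0.0072444, K2/[H⁺] = 10^-0.73 = 0.18621
α₁ = 1/(1 + 0.0072444 + 0.18621) = 1/1.1935 = 0.8379; α₂ = α₁·K2/[H⁺] = 0.1560
α₁ + 2α₂ = 1.1500
DIC = CA / (α₁ + 2α₂) = 2.14 / 1.1500 = 1.86 mmol/kg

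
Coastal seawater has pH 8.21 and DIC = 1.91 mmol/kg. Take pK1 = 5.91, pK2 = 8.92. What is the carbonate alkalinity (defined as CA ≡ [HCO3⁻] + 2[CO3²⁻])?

CA = 2.21 mmol/kg

CA = [HCO3⁻] + 2[CO3²⁻] = (α₁ + 2α₂)·DIC
At pH 8.21: [H⁺]/K1 = 10^-2.30 = 0.0050119, K2/[H⁺] = 10^-0.71 = 0.19498
α₁ = 1/(1 + 0.0050119 + 0.19498) = 1/1.2000 = 0.8333; α₂ = α₁·K2/[H⁺] = 0.1625
α₁ + 2α₂ = 1.1583
CA = 1.1583 × 1.91 = 2.21 mmol/kg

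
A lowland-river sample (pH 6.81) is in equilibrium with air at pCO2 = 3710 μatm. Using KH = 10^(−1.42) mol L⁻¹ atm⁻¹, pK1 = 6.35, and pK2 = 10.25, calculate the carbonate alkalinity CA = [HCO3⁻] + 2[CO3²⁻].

[CO2*] = KH · pCO2 = 10^(−1.42) × 3710×10^-6 = 1.411×10^-4 mol/L
α₀ = 1/(1 + K1/[H⁺] + K1K2/[H⁺]²) = 1/(1 + 10^+0.46 + 10^-2.98) = 0.2574
DIC = [CO2*]/α₀ = 1.411×10^-4 / 0.2574 = 0.5480 mmol/L
CA = (α₁ + 2α₂)·DIC = (0.7423 + 2×0.0002695) × 0.5480 = 0.407 mmol/L

CA = 0.407 mmol/L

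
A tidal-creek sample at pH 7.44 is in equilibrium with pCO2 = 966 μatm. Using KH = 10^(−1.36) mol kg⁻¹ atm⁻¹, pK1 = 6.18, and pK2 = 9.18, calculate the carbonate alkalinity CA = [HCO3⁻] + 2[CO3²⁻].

[CO2*] = KH · pCO2 = 10^(−1.36) × 966×10^-6 = 4.217×10^-5 mol/kg
α₀ = 1/(1 + K1/[H⁺] + K1K2/[H⁺]²) = 1/(1 + 10^+1.26 + 10^-0.48) = 0.05121
DIC = [CO2*]/α₀ = 4.217×10^-5 / 0.05121 = 0.8235 mmol/kg
CA = (α₁ + 2α₂)·DIC = (0.9318 + 2×0.01696) × 0.8235 = 0.795 mmol/kg

CA = 0.795 mmol/kg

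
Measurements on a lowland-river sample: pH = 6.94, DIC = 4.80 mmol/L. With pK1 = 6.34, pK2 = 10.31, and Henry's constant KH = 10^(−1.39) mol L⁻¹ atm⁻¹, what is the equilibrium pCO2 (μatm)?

α₀ = 1 / (1 + K1/[H⁺] + K1K2/[H⁺]²) = 1 / (1 + 10^+0.60 + 10^-2.77)
   = 1 / (1 + 3.9811 + 0.0016982) = 1/4.9828 = 0.2007
[CO2*] = α₀ × DIC = 0.2007 × 4.80 = 0.9633 mmol/L
pCO2 = [CO2*]/KH = 9.633×10^-4 / 4.074×10^-2 = 2.36×10^4 μatm

pCO2 = 2.36×10^4 μatm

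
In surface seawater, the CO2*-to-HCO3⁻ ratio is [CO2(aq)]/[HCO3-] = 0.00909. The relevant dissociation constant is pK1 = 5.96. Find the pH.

From K1 = [H⁺][HCO3-]/[CO2(aq)]:  pH = pK1 − log₁₀([CO2(aq)]/[HCO3-])
log₁₀(0.00909) = -2.041
pH = 5.96 − (-2.041) = 8.00

pH = 8.00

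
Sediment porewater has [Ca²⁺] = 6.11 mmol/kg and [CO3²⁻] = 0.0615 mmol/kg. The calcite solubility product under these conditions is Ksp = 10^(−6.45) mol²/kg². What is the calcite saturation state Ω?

Ksp = 10^(−6.45) = 3.548×10^-7
Ω = [Ca²⁺][CO3²⁻]/Ksp = (6.11×10^-3)(0.0615×10^-3) / 3.548×10^-7 = 1.06

Ω = 1.06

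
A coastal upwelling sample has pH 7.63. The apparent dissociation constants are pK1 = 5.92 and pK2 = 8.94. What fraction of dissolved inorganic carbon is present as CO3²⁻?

α₂ = 1 / (1 + [H⁺]/K2 + [H⁺]²/(K1K2)) = 1 / (1 + 10^+1.31 + 10^-0.40)
   = 1 / (1 + 20.417 + 0.39811) = 1/21.815 = 0.04584

α₂ = 0.0458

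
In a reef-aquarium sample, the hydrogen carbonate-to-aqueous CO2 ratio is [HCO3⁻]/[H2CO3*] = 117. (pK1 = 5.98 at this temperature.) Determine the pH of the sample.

pH = 8.05

From K1 = [H⁺][HCO3⁻]/[H2CO3*]:  pH = pK1 + log₁₀([HCO3⁻]/[H2CO3*])
log₁₀(117) = +2.068
pH = 5.98 + (+2.068) = 8.05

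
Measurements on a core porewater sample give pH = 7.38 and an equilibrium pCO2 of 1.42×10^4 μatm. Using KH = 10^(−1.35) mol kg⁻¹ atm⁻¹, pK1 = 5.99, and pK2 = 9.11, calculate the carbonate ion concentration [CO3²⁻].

[CO3²⁻] = 0.290 mmol/kg

[CO2*] = KH · pCO2 = 10^(−1.35) × 1.42×10^4×10^-6 = 6.343×10^-4 mol/kg
α₀ = 1/(1 + K1/[H⁺] + K1K2/[H⁺]²) = 1/(1 + 10^+1.39 + 10^-0.34) = 0.03846
DIC = [CO2*]/α₀ = 6.343×10^-4 / 0.03846 = 16.49 mmol/kg
[CO3²⁻] = α₂·DIC; α₂ = 0.01758, so [CO3²⁻] = 0.01758 × 16.49 = 0.290 mmol/kg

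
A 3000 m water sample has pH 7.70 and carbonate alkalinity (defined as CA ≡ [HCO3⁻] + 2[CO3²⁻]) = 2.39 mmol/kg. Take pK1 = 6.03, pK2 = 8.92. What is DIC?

DIC = 2.31 mmol/kg

CA = [HCO3⁻] + 2[CO3²⁻] = (α₁ + 2α₂)·DIC
At pH 7.70: [H⁺]/K1 = 10^-1.67 = 0.021380, K2/[H⁺] = 10^-1.22 = 0.060256
α₁ = 1/(1 + 0.021380 + 0.060256) = 1/1.0816 = 0.9245; α₂ = α₁·K2/[H⁺] = 0.05571
α₁ + 2α₂ = 1.0359
DIC = CA / (α₁ + 2α₂) = 2.39 / 1.0359 = 2.31 mmol/kg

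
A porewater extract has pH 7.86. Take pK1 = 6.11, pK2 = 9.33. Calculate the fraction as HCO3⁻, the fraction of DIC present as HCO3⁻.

α₁ = 0.951

α₁ = 1 / (1 + [H⁺]/K1 + K2/[H⁺]) = 1 / (1 + 10^-1.75 + 10^-1.47)
   = 1 / (1 + 0.017783 + 0.033884) = 1/1.0517 = 0.9509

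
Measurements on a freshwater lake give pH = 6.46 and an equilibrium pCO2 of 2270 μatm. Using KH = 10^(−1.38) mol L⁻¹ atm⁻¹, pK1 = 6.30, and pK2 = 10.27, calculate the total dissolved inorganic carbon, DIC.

[CO2*] = KH · pCO2 = 10^(−1.38) × 2270×10^-6 = 9.463×10^-5 mol/L
α₀ = 1/(1 + K1/[H⁺] + K1K2/[H⁺]²) = 1/(1 + 10^+0.16 + 10^-3.65) = 0.4089
DIC = [CO2*]/α₀ = 9.463×10^-5 / 0.4089 = 0.231 mmol/L

DIC = 0.231 mmol/L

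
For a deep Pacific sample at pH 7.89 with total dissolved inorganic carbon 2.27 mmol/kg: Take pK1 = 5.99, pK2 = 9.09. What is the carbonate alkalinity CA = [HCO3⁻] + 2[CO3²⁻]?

CA = [HCO3⁻] + 2[CO3²⁻] = (α₁ + 2α₂)·DIC
At pH 7.89: [H⁺]/K1 = 10^-1.90 = 0.012589, K2/[H⁺] = 10^-1.20 = 0.063096
α₁ = 1/(1 + 0.012589 + 0.063096) = 1/1.0757 = 0.9296; α₂ = α₁·K2/[H⁺] = 0.05866
α₁ + 2α₂ = 1.0470
CA = 1.0470 × 2.27 = 2.38 mmol/kg

CA = 2.38 mmol/kg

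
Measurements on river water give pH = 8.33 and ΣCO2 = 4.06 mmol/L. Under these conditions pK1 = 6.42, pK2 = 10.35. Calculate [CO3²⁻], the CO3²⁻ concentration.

α₂ = 1 / (1 + [H⁺]/K2 + [H⁺]²/(K1K2)) = 1 / (1 + 10^+2.02 + 10^+0.11)
   = 1 / (1 + 104.71 + 1.2882) = 1/107.00 = 0.009346
[CO3²⁻] = α₂ × DIC = 0.009346 × 4.06 = 0.0379 mmol/L

[CO3²⁻] = 0.0379 mmol/L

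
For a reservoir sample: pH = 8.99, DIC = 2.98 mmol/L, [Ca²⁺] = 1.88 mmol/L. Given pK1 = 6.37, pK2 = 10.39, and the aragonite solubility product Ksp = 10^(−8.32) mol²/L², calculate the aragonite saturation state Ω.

α₂ = 1 / (1 + [H⁺]/K2 + [H⁺]²/(K1K2)) = 1 / (1 + 10^+1.40 + 10^-1.22)
   = 1 / (1 + 25.119 + 0.060256) = 1/26.179 = 0.03820
[CO3²⁻] = α₂ × DIC = 0.03820 × 2.98 = 0.1138 mmol/L
Ksp = 10^(−8.32) = 4.786×10^-9
Ω = [Ca²⁺][CO3²⁻]/Ksp = (1.88×10^-3)(1.138×10^-4) / 4.786×10^-9 = 44.7

Ω = 44.7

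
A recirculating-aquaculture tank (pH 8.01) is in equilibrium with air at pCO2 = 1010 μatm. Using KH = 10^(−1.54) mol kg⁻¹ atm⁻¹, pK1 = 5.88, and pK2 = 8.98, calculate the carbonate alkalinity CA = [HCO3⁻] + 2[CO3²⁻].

[CO2*] = KH · pCO2 = 10^(−1.54) × 1010×10^-6 = 2.913×10^-5 mol/kg
α₀ = 1/(1 + K1/[H⁺] + K1K2/[H⁺]²) = 1/(1 + 10^+2.13 + 10^+1.16) = 0.006651
DIC = [CO2*]/α₀ = 2.913×10^-5 / 0.006651 = 4.380 mmol/kg
CA = (α₁ + 2α₂)·DIC = (0.8972 + 2×0.09614) × 4.380 = 4.77 mmol/kg

CA = 4.77 mmol/kg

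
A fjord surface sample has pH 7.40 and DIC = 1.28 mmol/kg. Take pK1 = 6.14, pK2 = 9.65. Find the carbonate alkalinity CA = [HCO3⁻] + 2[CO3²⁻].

CA = 1.22 mmol/kg

CA = [HCO3⁻] + 2[CO3²⁻] = (α₁ + 2α₂)·DIC
At pH 7.40: [H⁺]/K1 = 10^-1.26 = 0.054954, K2/[H⁺] = 10^-2.25 = 0.0056234
α₁ = 1/(1 + 0.054954 + 0.0056234) = 1/1.0606 = 0.9429; α₂ = α₁·K2/[H⁺] = 0.005302
α₁ + 2α₂ = 0.9535
CA = 0.9535 × 1.28 = 1.22 mmol/kg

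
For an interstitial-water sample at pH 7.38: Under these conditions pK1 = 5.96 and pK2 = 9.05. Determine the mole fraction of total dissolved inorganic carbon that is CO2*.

α₀ = 0.0359

α₀ = 1 / (1 + K1/[H⁺] + K1K2/[H⁺]²) = 1 / (1 + 10^+1.42 + 10^-0.25)
   = 1 / (1 + 26.303 + 0.56234) = 1/27.865 = 0.03589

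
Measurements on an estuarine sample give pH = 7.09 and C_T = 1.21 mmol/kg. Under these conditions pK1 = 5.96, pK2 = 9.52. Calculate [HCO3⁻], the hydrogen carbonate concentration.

α₁ = 1 / (1 + [H⁺]/K1 + K2/[H⁺]) = 1 / (1 + 10^-1.13 + 10^-2.43)
   = 1 / (1 + 0.074131 + 0.0037154) = 1/1.0778 = 0.9278
[HCO3⁻] = α₁ × DIC = 0.9278 × 1.21 = 1.12 mmol/kg

[HCO3⁻] = 1.12 mmol/kg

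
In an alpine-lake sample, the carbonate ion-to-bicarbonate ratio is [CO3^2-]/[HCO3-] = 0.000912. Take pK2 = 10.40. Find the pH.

From K2 = [H⁺][CO3^2-]/[HCO3-]:  pH = pK2 + log₁₀([CO3^2-]/[HCO3-])
log₁₀(0.000912) = -3.040
pH = 10.40 + (-3.040) = 7.36

pH = 7.36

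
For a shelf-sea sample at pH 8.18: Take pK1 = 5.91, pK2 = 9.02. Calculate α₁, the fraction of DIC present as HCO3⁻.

α₁ = 0.870

α₁ = 1 / (1 + [H⁺]/K1 + K2/[H⁺]) = 1 / (1 + 10^-2.27 + 10^-0.84)
   = 1 / (1 + 0.0053703 + 0.14454) = 1/1.1499 = 0.8696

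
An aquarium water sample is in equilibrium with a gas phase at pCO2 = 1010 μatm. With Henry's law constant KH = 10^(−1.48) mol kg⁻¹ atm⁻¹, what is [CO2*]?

[CO2*] = 33.4 μmol/kg

KH = 10^(−1.48) = 3.311×10^-2 mol kg⁻¹ atm⁻¹
[CO2*] = KH · pCO2 = 3.311×10^-2 × 1010×10^-6 atm = 3.34×10^-5 mol/kg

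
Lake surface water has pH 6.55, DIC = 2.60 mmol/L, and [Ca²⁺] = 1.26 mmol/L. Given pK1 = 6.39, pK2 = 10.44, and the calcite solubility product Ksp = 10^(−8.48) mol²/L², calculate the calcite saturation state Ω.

Ω = 0.0753

α₂ = 1 / (1 + [H⁺]/K2 + [H⁺]²/(K1K2)) = 1 / (1 + 10^+3.89 + 10^+3.73)
   = 1 / (1 + 7762.5 + 5370.3) = 1/1.3134×10^4 = 7.614×10^-5
[CO3²⁻] = α₂ × DIC = 7.614×10^-5 × 2.60 = 0.0001980 mmol/L = 0.1980 μmol/L
Ksp = 10^(−8.48) = 3.311×10^-9
Ω = [Ca²⁺][CO3²⁻]/Ksp = (1.26×10^-3)(1.980×10^-7) / 3.311×10^-9 = 0.0753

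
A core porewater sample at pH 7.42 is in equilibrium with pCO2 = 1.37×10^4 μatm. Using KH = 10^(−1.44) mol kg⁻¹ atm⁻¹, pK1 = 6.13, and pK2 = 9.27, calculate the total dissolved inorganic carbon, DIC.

DIC = 10.3 mmol/kg

[CO2*] = KH · pCO2 = 10^(−1.44) × 1.37×10^4×10^-6 = 4.974×10^-4 mol/kg
α₀ = 1/(1 + K1/[H⁺] + K1K2/[H⁺]²) = 1/(1 + 10^+1.29 + 10^-0.56) = 0.04814
DIC = [CO2*]/α₀ = 4.974×10^-4 / 0.04814 = 10.3 mmol/kg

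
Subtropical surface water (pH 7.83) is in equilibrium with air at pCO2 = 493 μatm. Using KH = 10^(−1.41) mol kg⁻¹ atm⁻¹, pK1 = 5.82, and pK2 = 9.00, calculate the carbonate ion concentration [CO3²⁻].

[CO2*] = KH · pCO2 = 10^(−1.41) × 493×10^-6 = 1.918×10^-5 mol/kg
α₀ = 1/(1 + K1/[H⁺] + K1K2/[H⁺]²) = 1/(1 + 10^+2.01 + 10^+0.84) = 0.009070
DIC = [CO2*]/α₀ = 1.918×10^-5 / 0.009070 = 2.115 mmol/kg
[CO3²⁻] = α₂·DIC; α₂ = 0.06275, so [CO3²⁻] = 0.06275 × 2.115 = 0.133 mmol/kg

[CO3²⁻] = 0.133 mmol/kg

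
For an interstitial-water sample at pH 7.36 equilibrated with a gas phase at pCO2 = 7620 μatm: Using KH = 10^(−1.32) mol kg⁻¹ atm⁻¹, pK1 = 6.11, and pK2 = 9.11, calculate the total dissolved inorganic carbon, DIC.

DIC = 6.97 mmol/kg

[CO2*] = KH · pCO2 = 10^(−1.32) × 7620×10^-6 = 3.647×10^-4 mol/kg
α₀ = 1/(1 + K1/[H⁺] + K1K2/[H⁺]²) = 1/(1 + 10^+1.25 + 10^-0.50) = 0.05236
DIC = [CO2*]/α₀ = 3.647×10^-4 / 0.05236 = 6.97 mmol/kg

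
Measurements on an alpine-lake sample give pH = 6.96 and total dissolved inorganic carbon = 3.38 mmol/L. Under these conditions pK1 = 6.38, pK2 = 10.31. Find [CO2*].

[CO2*] = 0.704 mmol/L

α₀ = 1 / (1 + K1/[H⁺] + K1K2/[H⁺]²) = 1 / (1 + 10^+0.58 + 10^-2.77)
   = 1 / (1 + 3.8019 + 0.0016982) = 1/4.8036 = 0.2082
[CO2*] = α₀ × DIC = 0.2082 × 3.38 = 0.704 mmol/L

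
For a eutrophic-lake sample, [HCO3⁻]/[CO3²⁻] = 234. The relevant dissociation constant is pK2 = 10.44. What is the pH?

pH = 8.07

From K2 = [H⁺][CO3²⁻]/[HCO3⁻]:  pH = pK2 − log₁₀([HCO3⁻]/[CO3²⁻])
log₁₀(234) = +2.369
pH = 10.44 − (+2.369) = 8.07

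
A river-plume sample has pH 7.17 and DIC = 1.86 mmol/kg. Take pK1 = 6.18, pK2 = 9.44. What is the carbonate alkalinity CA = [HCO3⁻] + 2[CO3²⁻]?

CA = [HCO3⁻] + 2[CO3²⁻] = (α₁ + 2α₂)·DIC
At pH 7.17: [H⁺]/K1 = 10^-0.99 = 0.10233, K2/[H⁺] = 10^-2.27 = 0.0053703
α₁ = 1/(1 + 0.10233 + 0.0053703) = 1/1.1077 = 0.9028; α₂ = α₁·K2/[H⁺] = 0.004848
α₁ + 2α₂ = 0.9125
CA = 0.9125 × 1.86 = 1.70 mmol/kg

CA = 1.70 mmol/kg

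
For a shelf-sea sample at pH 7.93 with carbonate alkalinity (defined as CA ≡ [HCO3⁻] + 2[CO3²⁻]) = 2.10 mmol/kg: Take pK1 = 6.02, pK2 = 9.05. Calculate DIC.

CA = [HCO3⁻] + 2[CO3²⁻] = (α₁ + 2α₂)·DIC
At pH 7.93: [H⁺]/K1 = 10^-1.91 = 0.012303, K2/[H⁺] = 10^-1.12 = 0.075858
α₁ = 1/(1 + 0.012303 + 0.075858) = 1/1.0882 = 0.9190; α₂ = α₁·K2/[H⁺] = 0.06971
α₁ + 2α₂ = 1.0584
DIC = CA / (α₁ + 2α₂) = 2.10 / 1.0584 = 1.98 mmol/kg

DIC = 1.98 mmol/kg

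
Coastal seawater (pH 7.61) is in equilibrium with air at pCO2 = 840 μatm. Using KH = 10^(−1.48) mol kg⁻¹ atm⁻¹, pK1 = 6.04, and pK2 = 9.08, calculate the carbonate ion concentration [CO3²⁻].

[CO2*] = KH · pCO2 = 10^(−1.48) × 840×10^-6 = 2.782×10^-5 mol/kg
α₀ = 1/(1 + K1/[H⁺] + K1K2/[H⁺]²) = 1/(1 + 10^+1.57 + 10^+0.10) = 0.02537
DIC = [CO2*]/α₀ = 2.782×10^-5 / 0.02537 = 1.096 mmol/kg
[CO3²⁻] = α₂·DIC; α₂ = 0.03194, so [CO3²⁻] = 0.03194 × 1.096 = 0.0350 mmol/kg

[CO3²⁻] = 0.0350 mmol/kg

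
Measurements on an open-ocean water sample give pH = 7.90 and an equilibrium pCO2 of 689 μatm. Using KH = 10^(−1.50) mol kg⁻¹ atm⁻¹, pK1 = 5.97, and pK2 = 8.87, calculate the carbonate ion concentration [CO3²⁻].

[CO2*] = KH · pCO2 = 10^(−1.50) × 689×10^-6 = 2.179×10^-5 mol/kg
α₀ = 1/(1 + K1/[H⁺] + K1K2/[H⁺]²) = 1/(1 + 10^+1.93 + 10^+0.96) = 0.01050
DIC = [CO2*]/α₀ = 2.179×10^-5 / 0.01050 = 2.075 mmol/kg
[CO3²⁻] = α₂·DIC; α₂ = 0.09577, so [CO3²⁻] = 0.09577 × 2.075 = 0.199 mmol/kg

[CO3²⁻] = 0.199 mmol/kg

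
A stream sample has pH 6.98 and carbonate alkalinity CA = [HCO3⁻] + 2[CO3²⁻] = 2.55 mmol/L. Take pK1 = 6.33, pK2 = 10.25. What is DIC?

DIC = 3.12 mmol/L

CA = [HCO3⁻] + 2[CO3²⁻] = (α₁ + 2α₂)·DIC
At pH 6.98: [H⁺]/K1 = 10^-0.65 = 0.22387, K2/[H⁺] = 10^-3.27 = 0.00053703
α₁ = 1/(1 + 0.22387 + 0.00053703) = 1/1.2244 = 0.8167; α₂ = α₁·K2/[H⁺] = 0.0004386
α₁ + 2α₂ = 0.8176
DIC = CA / (α₁ + 2α₂) = 2.55 / 0.8176 = 3.12 mmol/L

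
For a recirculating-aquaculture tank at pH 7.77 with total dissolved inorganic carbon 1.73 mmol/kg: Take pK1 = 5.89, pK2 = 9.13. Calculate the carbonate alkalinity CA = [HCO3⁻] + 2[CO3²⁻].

CA = [HCO3⁻] + 2[CO3²⁻] = (α₁ + 2α₂)·DIC
At pH 7.77: [H⁺]/K1 = 10^-1.88 = 0.013183, K2/[H⁺] = 10^-1.36 = 0.043652
α₁ = 1/(1 + 0.013183 + 0.043652) = 1/1.0568 = 0.9462; α₂ = α₁·K2/[H⁺] = 0.04130
α₁ + 2α₂ = 1.0288
CA = 1.0288 × 1.73 = 1.78 mmol/kg

CA = 1.78 mmol/kg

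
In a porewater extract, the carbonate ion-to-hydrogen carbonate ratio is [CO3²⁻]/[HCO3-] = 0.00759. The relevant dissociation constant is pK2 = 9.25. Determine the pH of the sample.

From K2 = [H⁺][CO3²⁻]/[HCO3-]:  pH = pK2 + log₁₀([CO3²⁻]/[HCO3-])
log₁₀(0.00759) = -2.120
pH = 9.25 + (-2.120) = 7.13

pH = 7.13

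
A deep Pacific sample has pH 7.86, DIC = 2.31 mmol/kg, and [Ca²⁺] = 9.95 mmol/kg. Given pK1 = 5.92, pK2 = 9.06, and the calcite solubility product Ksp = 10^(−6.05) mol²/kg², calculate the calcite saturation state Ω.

Ω = 1.51

α₂ = 1 / (1 + [H⁺]/K2 + [H⁺]²/(K1K2)) = 1 / (1 + 10^+1.20 + 10^-0.74)
   = 1 / (1 + 15.849 + 0.18197) = 1/17.031 = 0.05872
[CO3²⁻] = α₂ × DIC = 0.05872 × 2.31 = 0.1356 mmol/kg
Ksp = 10^(−6.05) = 8.913×10^-7
Ω = [Ca²⁺][CO3²⁻]/Ksp = (9.95×10^-3)(1.356×10^-4) / 8.913×10^-7 = 1.51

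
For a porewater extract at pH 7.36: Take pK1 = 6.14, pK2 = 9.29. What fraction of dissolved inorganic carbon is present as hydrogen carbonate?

α₁ = 0.933

α₁ = 1 / (1 + [H⁺]/K1 + K2/[H⁺]) = 1 / (1 + 10^-1.22 + 10^-1.93)
   = 1 / (1 + 0.060256 + 0.011749) = 1/1.0720 = 0.9328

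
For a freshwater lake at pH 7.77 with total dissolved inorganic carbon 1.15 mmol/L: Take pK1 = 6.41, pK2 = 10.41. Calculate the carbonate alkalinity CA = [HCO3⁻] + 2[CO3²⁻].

CA = 1.10 mmol/L

CA = [HCO3⁻] + 2[CO3²⁻] = (α₁ + 2α₂)·DIC
At pH 7.77: [H⁺]/K1 = 10^-1.36 = 0.043652, K2/[H⁺] = 10^-2.64 = 0.0022909
α₁ = 1/(1 + 0.043652 + 0.0022909) = 1/1.0459 = 0.9561; α₂ = α₁·K2/[H⁺] = 0.002190
α₁ + 2α₂ = 0.9605
CA = 0.9605 × 1.15 = 1.10 mmol/L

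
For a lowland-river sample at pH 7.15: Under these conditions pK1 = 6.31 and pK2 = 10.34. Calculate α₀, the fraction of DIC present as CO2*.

α₀ = 1 / (1 + K1/[H⁺] + K1K2/[H⁺]²) = 1 / (1 + 10^+0.84 + 10^-2.35)
   = 1 / (1 + 6.9183 + 0.0044668) = 1/7.9228 = 0.1262

α₀ = 0.126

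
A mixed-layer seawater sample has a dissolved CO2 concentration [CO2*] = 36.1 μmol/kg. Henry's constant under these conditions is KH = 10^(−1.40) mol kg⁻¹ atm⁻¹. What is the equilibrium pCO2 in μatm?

pCO2 = 907 μatm

KH = 10^(−1.40) = 3.981×10^-2 mol kg⁻¹ atm⁻¹
pCO2 = [CO2*]/KH = 36.1×10^-6 / 3.981×10^-2 = 9.07×10^-4 atm = 907 μatm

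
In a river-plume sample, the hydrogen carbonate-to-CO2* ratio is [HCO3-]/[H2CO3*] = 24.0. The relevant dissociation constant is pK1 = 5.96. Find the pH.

pH = 7.34

From K1 = [H⁺][HCO3-]/[H2CO3*]:  pH = pK1 + log₁₀([HCO3-]/[H2CO3*])
log₁₀(24.0) = +1.380
pH = 5.96 + (+1.380) = 7.34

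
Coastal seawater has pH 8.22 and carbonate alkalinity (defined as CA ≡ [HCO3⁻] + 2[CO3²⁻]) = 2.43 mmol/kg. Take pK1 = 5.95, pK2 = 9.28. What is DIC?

DIC = 2.26 mmol/kg

CA = [HCO3⁻] + 2[CO3²⁻] = (α₁ + 2α₂)·DIC
At pH 8.22: [H⁺]/K1 = 10^-2.27 = 0.0053703, K2/[H⁺] = 10^-1.06 = 0.087096
α₁ = 1/(1 + 0.0053703 + 0.087096) = 1/1.0925 = 0.9154; α₂ = α₁·K2/[H⁺] = 0.07972
α₁ + 2α₂ = 1.0748
DIC = CA / (α₁ + 2α₂) = 2.43 / 1.0748 = 2.26 mmol/kg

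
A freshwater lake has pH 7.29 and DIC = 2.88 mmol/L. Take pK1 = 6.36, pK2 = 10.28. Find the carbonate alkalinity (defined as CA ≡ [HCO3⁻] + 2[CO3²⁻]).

CA = [HCO3⁻] + 2[CO3²⁻] = (α₁ + 2α₂)·DIC
At pH 7.29: [H⁺]/K1 = 10^-0.93 = 0.11749, K2/[H⁺] = 10^-2.99 = 0.0010233
α₁ = 1/(1 + 0.11749 + 0.0010233) = 1/1.1185 = 0.8940; α₂ = α₁·K2/[H⁺] = 0.0009149
α₁ + 2α₂ = 0.8959
CA = 0.8959 × 2.88 = 2.58 mmol/L

CA = 2.58 mmol/L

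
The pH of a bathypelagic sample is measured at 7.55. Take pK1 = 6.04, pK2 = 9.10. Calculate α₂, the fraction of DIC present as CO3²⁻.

α₂ = 0.0266

α₂ = 1 / (1 + [H⁺]/K2 + [H⁺]²/(K1K2)) = 1 / (1 + 10^+1.55 + 10^+0.04)
   = 1 / (1 + 35.481 + 1.0965) = 1/37.578 = 0.02661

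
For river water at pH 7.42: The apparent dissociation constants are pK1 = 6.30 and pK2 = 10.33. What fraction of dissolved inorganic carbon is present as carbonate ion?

α₂ = 0.00114

α₂ = 1 / (1 + [H⁺]/K2 + [H⁺]²/(K1K2)) = 1 / (1 + 10^+2.91 + 10^+1.79)
   = 1 / (1 + 812.83 + 61.660) = 1/875.49 = 0.001142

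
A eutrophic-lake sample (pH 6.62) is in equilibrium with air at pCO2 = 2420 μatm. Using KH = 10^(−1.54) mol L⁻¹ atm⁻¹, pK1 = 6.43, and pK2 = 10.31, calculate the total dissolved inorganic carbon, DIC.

[CO2*] = KH · pCO2 = 10^(−1.54) × 2420×10^-6 = 6.979×10^-5 mol/L
α₀ = 1/(1 + K1/[H⁺] + K1K2/[H⁺]²) = 1/(1 + 10^+0.19 + 10^-3.50) = 0.3923
DIC = [CO2*]/α₀ = 6.979×10^-5 / 0.3923 = 0.178 mmol/L

DIC = 0.178 mmol/L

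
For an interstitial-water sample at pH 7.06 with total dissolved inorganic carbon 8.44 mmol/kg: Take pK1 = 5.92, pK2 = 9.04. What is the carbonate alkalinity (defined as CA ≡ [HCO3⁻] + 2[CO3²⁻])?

CA = [HCO3⁻] + 2[CO3²⁻] = (α₁ + 2α₂)·DIC
At pH 7.06: [H⁺]/K1 = 10^-1.14 = 0.072444, K2/[H⁺] = 10^-1.98 = 0.010471
α₁ = 1/(1 + 0.072444 + 0.010471) = 1/1.0829 = 0.9234; α₂ = α₁·K2/[H⁺] = 0.009670
α₁ + 2α₂ = 0.9428
CA = 0.9428 × 8.44 = 7.96 mmol/kg

CA = 7.96 mmol/kg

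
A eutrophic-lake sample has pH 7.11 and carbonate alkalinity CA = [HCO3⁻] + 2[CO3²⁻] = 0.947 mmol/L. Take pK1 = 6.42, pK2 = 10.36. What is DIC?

DIC = 1.14 mmol/L

CA = [HCO3⁻] + 2[CO3²⁻] = (α₁ + 2α₂)·DIC
At pH 7.11: [H⁺]/K1 = 10^-0.69 = 0.20417, K2/[H⁺] = 10^-3.25 = 0.00056234
α₁ = 1/(1 + 0.20417 + 0.00056234) = 1/1.2047 = 0.8301; α₂ = α₁·K2/[H⁺] = 0.0004668
α₁ + 2α₂ = 0.8310
DIC = CA / (α₁ + 2α₂) = 0.947 / 0.8310 = 1.14 mmol/L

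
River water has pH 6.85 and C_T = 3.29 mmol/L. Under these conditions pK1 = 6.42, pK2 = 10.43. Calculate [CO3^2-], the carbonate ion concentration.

α₂ = 1 / (1 + [H⁺]/K2 + [H⁺]²/(K1K2)) = 1 / (1 + 10^+3.58 + 10^+3.15)
   = 1 / (1 + 3801.9 + 1412.5) = 1/5215.4 = 0.0001917
[CO3²⁻] = α₂ × DIC = 0.0001917 × 3.29 = 0.000631 mmol/L = 0.631 μmol/L

[CO3²⁻] = 0.631 μmol/L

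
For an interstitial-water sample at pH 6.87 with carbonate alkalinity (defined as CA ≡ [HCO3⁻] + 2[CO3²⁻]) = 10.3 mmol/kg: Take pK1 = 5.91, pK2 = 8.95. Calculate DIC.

CA = [HCO3⁻] + 2[CO3²⁻] = (α₁ + 2α₂)·DIC
At pH 6.87: [H⁺]/K1 = 10^-0.96 = 0.10965, K2/[H⁺] = 10^-2.08 = 0.0083176
α₁ = 1/(1 + 0.10965 + 0.0083176) = 1/1.1180 = 0.8945; α₂ = α₁·K2/[H⁺] = 0.007440
α₁ + 2α₂ = 0.9094
DIC = CA / (α₁ + 2α₂) = 10.3 / 0.9094 = 11.3 mmol/kg

DIC = 11.3 mmol/kg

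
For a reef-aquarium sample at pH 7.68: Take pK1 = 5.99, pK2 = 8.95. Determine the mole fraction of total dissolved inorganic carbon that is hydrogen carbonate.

α₁ = 1 / (1 + [H⁺]/K1 + K2/[H⁺]) = 1 / (1 + 10^-1.69 + 10^-1.27)
   = 1 / (1 + 0.020417 + 0.053703) = 1/1.0741 = 0.9310

α₁ = 0.931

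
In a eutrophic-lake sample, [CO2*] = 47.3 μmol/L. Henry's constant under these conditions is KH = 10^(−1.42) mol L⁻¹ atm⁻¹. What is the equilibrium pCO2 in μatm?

pCO2 = 1240 μatm

KH = 10^(−1.42) = 3.802×10^-2 mol L⁻¹ atm⁻¹
pCO2 = [CO2*]/KH = 47.3×10^-6 / 3.802×10^-2 = 1.24×10^-3 atm = 1240 μatm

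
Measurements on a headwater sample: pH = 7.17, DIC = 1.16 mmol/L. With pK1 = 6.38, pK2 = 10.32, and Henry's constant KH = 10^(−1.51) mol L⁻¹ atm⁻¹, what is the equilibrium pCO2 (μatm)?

pCO2 = 5240 μatm

α₀ = 1 / (1 + K1/[H⁺] + K1K2/[H⁺]²) = 1 / (1 + 10^+0.79 + 10^-2.36)
   = 1 / (1 + 6.1660 + 0.0043652) = 1/7.1703 = 0.1395
[CO2*] = α₀ × DIC = 0.1395 × 1.16 = 0.1618 mmol/L
pCO2 = [CO2*]/KH = 1.618×10^-4 / 3.090×10^-2 = 5240 μatm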